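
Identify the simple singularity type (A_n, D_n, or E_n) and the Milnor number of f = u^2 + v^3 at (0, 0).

Type A2, Milnor number mu = 2.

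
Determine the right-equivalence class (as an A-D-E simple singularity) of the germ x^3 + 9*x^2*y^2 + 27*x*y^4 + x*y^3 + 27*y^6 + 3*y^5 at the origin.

E7

The Hessian of f at 0 is [[0, 0], [0, 0]] with rank 0, so corank 2. A Groebner basis of the Jacobian ideal J(f) in C{x,y} is {-x^2/9 + y^4 - y^3/27, x^3, x^2*y + x^2/27 + y^3/81, x^2/3 + x*y^2 + y^3/9}; counting standard monomials gives mu = 7. Corank 2; j^3 = x^3 is a perfect cube, so E-series; the 4-jet and mu = 7 give E_7.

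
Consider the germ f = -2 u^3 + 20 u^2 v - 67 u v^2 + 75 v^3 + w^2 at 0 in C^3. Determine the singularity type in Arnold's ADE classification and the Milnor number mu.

Type D4, Milnor number mu = 4.

The Hessian of f at 0 has rank 1. Corank 2; j^3 = -(u - 3*v)*(2*u^2 - 14*u*v + 25*v^2) splits into three distinct lines over C (the quadratic factor has nonzero discriminant), so D_4.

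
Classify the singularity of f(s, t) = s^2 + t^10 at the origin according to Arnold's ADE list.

The Hessian of f at 0 has rank 1. Corank 1: A-series; mu = 9 gives A_9.

A_{9}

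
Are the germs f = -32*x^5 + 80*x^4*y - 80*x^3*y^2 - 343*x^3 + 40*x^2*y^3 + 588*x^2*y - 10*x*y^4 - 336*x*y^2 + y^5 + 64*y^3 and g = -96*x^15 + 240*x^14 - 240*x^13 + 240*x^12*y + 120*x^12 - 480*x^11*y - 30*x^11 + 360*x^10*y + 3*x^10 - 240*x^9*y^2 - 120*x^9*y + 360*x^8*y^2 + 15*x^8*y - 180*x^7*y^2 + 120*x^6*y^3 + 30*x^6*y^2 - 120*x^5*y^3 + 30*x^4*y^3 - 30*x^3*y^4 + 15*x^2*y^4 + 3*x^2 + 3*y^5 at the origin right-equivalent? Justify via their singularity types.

The Hessian of f at 0 is [[0, 0], [0, 0]] with rank 0, so corank 2. A Groebner basis of the Jacobian ideal J(f) in C{x,y} is {y^5, x*y^3 - 31*y^4/56, x^2 - 8*x*y/7 + 16*y^2/49}; counting standard monomials gives mu = 8. Corank 2; j^3 = -(7*x - 4*y)^3 is a perfect cube, so E-series; the 5-jet and mu = 8 give E_8. The Hessian of g at 0 is [[6, 0], [0, 0]] with rank 1, so corank 1. A Groebner basis of the Jacobian ideal J(g) in C{x,y} is {y^4, x}; counting standard monomials gives mu = 4. Corank 1: A-series; mu = 4 gives A_4. f is E_8 but g is A_4, hence not right-equivalent.

No.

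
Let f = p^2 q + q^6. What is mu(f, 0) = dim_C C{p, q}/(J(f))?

The Hessian of f at 0 has rank 0. Corank 2; j^3 = p^2*q has shape L^2 M (L != M), so D-series; mu = 7 gives D_7.

7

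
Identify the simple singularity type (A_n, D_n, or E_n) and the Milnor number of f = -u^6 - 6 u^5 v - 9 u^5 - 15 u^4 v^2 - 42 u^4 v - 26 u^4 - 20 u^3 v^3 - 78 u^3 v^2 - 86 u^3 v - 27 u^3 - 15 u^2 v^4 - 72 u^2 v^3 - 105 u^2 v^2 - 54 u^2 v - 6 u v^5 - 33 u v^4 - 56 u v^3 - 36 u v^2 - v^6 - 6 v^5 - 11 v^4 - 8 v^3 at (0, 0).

Type E_{6}, Milnor number mu = 6.

The Hessian of f at 0 has rank 0. Corank 2; j^3 = -(3*u + 2*v)^3 is a perfect cube, so E-series; the 4-jet and mu = 6 give E_6.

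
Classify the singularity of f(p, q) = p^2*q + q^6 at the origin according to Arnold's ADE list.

D7

The Hessian of f at 0 has rank 0. Corank 2; j^3 = p^2*q has shape L^2 M (L != M), so D-series; mu = 7 gives D_7.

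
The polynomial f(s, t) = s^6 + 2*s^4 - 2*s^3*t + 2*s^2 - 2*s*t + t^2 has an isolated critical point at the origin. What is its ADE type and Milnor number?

The Hessian of f at 0 is [[4, -2], [-2, 2]] with rank 2, so corank 0. A Groebner basis of the Jacobian ideal J(f) in C{s,t} is {s, t}; counting standard monomials gives mu = 1. Corank 0: nondegenerate Morse point, so A_1.

Type A_{1}, Milnor number mu = 1.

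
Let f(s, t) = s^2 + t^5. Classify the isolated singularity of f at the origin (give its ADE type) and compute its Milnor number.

The Hessian of f at 0 has rank 1. Corank 1: A-series; mu = 4 gives A_4.

Type A4, Milnor number mu = 4.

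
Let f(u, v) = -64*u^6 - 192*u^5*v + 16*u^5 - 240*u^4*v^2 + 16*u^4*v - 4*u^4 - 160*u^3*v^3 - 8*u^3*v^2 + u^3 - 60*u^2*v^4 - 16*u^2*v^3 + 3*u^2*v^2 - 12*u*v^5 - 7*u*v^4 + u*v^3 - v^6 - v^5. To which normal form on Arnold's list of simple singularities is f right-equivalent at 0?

E7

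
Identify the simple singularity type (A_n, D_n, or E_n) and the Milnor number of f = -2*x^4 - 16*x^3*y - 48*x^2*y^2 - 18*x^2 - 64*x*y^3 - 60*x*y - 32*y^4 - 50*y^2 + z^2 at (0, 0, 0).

The Hessian of f at 0 has rank 2. Corank 1: A-series; mu = 3 gives A_3.

Type A_3, Milnor number mu = 3.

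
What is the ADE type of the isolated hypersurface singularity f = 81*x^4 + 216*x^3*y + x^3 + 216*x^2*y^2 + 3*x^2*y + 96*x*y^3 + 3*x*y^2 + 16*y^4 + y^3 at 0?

The Hessian of f at 0 is [[0, 0], [0, 0]] with rank 0, so corank 2. A Groebner basis of the Jacobian ideal J(f) in C{x,y} is {y^4, x*y^2 + 8*y^3/9, x^2 + 2*x*y + y^2}; counting standard monomials gives mu = 6. Corank 2; j^3 = (x + y)^3 is a perfect cube, so E-series; the 4-jet and mu = 6 give E_6.

E6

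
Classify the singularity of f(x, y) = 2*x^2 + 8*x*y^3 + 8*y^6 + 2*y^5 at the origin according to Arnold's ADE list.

The Hessian of f at 0 is [[4, 0], [0, 0]] with rank 1, so corank 1. A Groebner basis of the Jacobian ideal J(f) in C{x,y} is {x/2 + y^3, x^2, x*y}; counting standard monomials gives mu = 4. Corank 1: A-series; mu = 4 gives A_4.

A4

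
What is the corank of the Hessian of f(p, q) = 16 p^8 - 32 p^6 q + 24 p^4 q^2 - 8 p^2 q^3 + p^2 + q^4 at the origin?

1

The Hessian at 0 is [[2, 0], [0, 0]] of rank 1; hence corank 1.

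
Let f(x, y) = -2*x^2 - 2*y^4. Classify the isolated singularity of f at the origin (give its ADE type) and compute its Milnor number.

Type A_3, Milnor number mu = 3.

The Hessian of f at 0 has rank 1. Corank 1: A-series; mu = 3 gives A_3.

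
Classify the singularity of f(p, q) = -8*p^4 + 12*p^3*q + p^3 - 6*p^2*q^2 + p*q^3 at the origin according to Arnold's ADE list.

The Hessian of f at 0 is [[0, 0], [0, 0]] with rank 0, so corank 2. A Groebner basis of the Jacobian ideal J(f) in C{p,q} is {3*p^2/4 + q^4 + q^3/4, p^3, p^2*q - p^2/4 - q^3/12, -p^2 + p*q^2 - q^3/3}; counting standard monomials gives mu = 7. Corank 2; j^3 = p^3 is a perfect cube, so E-series; the 4-jet and mu = 7 give E_7.

E_{7}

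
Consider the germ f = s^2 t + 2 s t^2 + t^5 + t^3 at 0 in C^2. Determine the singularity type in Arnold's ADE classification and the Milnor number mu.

Type D_{6}, Milnor number mu = 6.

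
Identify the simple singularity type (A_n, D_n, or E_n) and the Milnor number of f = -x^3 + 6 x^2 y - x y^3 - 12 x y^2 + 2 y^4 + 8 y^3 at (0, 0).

The Hessian of f at 0 is [[0, 0], [0, 0]] with rank 0, so corank 2. A Groebner basis of the Jacobian ideal J(f) in C{x,y} is {x^3 - 6*x^2*y - 48*x^2 + 192*x*y - 192*y^2, 6*x^2 + x*y^2 - 24*x*y + 24*y^2, 3*x^2 - 12*x*y + y^3 + 12*y^2}; counting standard monomials gives mu = 7. Corank 2; j^3 = -(x - 2*y)^3 is a perfect cube, so E-series; the 4-jet and mu = 7 give E_7.

Type E_{7}, Milnor number mu = 7.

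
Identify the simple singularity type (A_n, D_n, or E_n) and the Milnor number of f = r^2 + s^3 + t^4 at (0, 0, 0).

Type E_{6}, Milnor number mu = 6.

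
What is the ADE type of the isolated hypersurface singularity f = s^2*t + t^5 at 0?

D_{6}

The Hessian of f at 0 is [[0, 0], [0, 0]] with rank 0, so corank 2. A Groebner basis of the Jacobian ideal J(f) in C{s,t} is {s^2/5 + t^4, s^3, s*t}; counting standard monomials gives mu = 6. Corank 2; j^3 = s^2*t has shape L^2 M (L != M), so D-series; mu = 6 gives D_6.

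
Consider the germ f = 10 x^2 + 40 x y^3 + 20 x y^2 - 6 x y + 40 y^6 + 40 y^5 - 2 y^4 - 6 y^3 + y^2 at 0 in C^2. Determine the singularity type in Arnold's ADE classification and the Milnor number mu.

Type A_1, Milnor number mu = 1.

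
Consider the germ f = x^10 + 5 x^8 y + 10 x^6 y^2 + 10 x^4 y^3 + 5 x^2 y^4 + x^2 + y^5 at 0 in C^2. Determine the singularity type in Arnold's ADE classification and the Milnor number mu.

The Hessian of f at 0 has rank 1. Corank 1: A-series; mu = 4 gives A_4.

Type A_4, Milnor number mu = 4.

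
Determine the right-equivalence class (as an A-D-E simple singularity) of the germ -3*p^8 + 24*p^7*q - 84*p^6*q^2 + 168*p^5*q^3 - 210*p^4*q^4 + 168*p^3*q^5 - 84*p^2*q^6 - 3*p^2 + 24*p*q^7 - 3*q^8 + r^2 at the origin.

A7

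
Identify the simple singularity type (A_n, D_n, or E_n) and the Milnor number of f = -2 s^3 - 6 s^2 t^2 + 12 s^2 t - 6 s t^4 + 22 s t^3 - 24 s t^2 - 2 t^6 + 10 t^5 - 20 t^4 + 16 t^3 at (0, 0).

Type E_7, Milnor number mu = 7.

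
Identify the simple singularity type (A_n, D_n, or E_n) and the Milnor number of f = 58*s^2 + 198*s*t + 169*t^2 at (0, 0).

Type A_1, Milnor number mu = 1.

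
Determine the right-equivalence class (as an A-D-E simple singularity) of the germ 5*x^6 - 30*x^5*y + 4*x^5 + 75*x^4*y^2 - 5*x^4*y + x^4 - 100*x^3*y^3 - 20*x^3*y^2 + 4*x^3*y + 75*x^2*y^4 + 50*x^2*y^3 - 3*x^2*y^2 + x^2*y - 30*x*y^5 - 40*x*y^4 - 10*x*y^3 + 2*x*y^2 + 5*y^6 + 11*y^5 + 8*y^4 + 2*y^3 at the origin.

The Hessian of f at 0 has rank 0. Corank 2; j^3 = y*(x^2 + 2*x*y + 2*y^2) splits into three distinct lines over C (the quadratic factor has nonzero discriminant), so D_4.

D4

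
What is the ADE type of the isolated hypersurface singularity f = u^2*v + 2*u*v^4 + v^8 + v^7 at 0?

D_{9}

The Hessian of f at 0 has rank 0. Corank 2; j^3 = u^2*v has shape L^2 M (L != M), so D-series; mu = 9 gives D_9.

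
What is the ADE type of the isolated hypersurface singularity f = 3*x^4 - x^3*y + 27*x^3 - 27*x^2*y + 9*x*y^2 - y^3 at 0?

E_{7}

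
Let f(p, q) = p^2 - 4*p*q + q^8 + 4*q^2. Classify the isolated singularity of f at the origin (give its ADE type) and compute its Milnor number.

The Hessian of f at 0 is [[2, -4], [-4, 8]] with rank 1, so corank 1. A Groebner basis of the Jacobian ideal J(f) in C{p,q} is {q^7, p - 2*q}; counting standard monomials gives mu = 7. Corank 1: A-series; mu = 7 gives A_7.

Type A_7, Milnor number mu = 7.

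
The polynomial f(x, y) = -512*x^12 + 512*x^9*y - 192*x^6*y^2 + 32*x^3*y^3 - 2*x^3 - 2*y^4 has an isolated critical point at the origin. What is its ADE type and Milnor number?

Type E_6, Milnor number mu = 6.

The Hessian of f at 0 has rank 0. Corank 2; j^3 = -2*x^3 is a perfect cube, so E-series; the 4-jet and mu = 6 give E_6.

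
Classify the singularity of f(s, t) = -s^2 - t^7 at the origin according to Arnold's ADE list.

A_{6}

The Hessian of f at 0 is [[-2, 0], [0, 0]] with rank 1, so corank 1. A Groebner basis of the Jacobian ideal J(f) in C{s,t} is {t^6, s}; counting standard monomials gives mu = 6. Corank 1: A-series; mu = 6 gives A_6.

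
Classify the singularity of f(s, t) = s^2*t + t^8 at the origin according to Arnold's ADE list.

The Hessian of f at 0 has rank 0. Corank 2; j^3 = s^2*t has shape L^2 M (L != M), so D-series; mu = 9 gives D_9.

D_{9}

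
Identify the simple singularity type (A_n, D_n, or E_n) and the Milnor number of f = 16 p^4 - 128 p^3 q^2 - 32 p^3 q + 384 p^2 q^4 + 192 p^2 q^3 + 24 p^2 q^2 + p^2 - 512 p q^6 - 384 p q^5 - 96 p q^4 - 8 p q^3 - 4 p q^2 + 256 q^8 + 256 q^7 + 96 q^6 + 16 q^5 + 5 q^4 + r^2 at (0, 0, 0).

Type A3, Milnor number mu = 3.

The Hessian of f at 0 has rank 2. Corank 1: A-series; mu = 3 gives A_3.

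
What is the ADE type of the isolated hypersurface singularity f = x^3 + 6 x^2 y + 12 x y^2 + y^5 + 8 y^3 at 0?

E_8

The Hessian of f at 0 is [[0, 0], [0, 0]] with rank 0, so corank 2. A Groebner basis of the Jacobian ideal J(f) in C{x,y} is {y^4, x^2 + 4*x*y + 4*y^2}; counting standard monomials gives mu = 8. Corank 2; j^3 = (x + 2*y)^3 is a perfect cube, so E-series; the 5-jet and mu = 8 give E_8.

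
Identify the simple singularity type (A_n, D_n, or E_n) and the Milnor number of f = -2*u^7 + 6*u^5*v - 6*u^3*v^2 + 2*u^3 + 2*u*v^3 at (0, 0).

The Hessian of f at 0 is [[0, 0], [0, 0]] with rank 0, so corank 2. A Groebner basis of the Jacobian ideal J(f) in C{u,v} is {u^3, u*v^2, 3*u^2 + v^3}; counting standard monomials gives mu = 7. Corank 2; j^3 = 2*u^3 is a perfect cube, so E-series; the 4-jet and mu = 7 give E_7.

Type E7, Milnor number mu = 7.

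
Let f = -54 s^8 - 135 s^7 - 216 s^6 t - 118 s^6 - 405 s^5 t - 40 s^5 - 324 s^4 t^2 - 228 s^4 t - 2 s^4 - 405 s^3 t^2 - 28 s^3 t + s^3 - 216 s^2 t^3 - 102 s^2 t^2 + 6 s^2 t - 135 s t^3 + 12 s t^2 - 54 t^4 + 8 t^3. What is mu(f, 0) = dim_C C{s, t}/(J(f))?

7

The Hessian of f at 0 is [[0, 0], [0, 0]] with rank 0, so corank 2. A Groebner basis of the Jacobian ideal J(f) in C{s,t} is {-3*s^2/224 - 3*s*t/56 + t^4 - t^3/224 - 3*t^2/56, s^3 + 165*s^2/112 + 165*s*t/28 + 951*t^3/112 + 165*t^2/28, s^2*t - 111*s^2/224 - 111*s*t/56 - 933*t^3/224 - 111*t^2/56, s^2/8 + s*t^2 + s*t/2 + 49*t^3/24 + t^2/2}; counting standard monomials gives mu = 7. Corank 2; j^3 = (s + 2*t)^3 is a perfect cube, so E-series; the 4-jet and mu = 7 give E_7.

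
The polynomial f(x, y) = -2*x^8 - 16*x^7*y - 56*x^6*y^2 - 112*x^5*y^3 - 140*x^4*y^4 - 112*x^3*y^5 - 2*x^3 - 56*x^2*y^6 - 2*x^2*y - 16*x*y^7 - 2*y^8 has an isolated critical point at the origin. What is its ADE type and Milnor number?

Type D9, Milnor number mu = 9.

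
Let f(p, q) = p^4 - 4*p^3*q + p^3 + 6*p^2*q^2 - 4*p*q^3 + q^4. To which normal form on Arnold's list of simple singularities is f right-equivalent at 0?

The Hessian of f at 0 has rank 0. Corank 2; j^3 = p^3 is a perfect cube, so E-series; the 4-jet and mu = 6 give E_6.

E_6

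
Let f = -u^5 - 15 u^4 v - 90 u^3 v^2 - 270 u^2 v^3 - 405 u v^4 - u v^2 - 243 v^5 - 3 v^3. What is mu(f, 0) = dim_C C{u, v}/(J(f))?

6

The Hessian of f at 0 has rank 0. Corank 2; j^3 = -v^2*(u + 3*v) has shape L^2 M (L != M), so D-series; mu = 6 gives D_6.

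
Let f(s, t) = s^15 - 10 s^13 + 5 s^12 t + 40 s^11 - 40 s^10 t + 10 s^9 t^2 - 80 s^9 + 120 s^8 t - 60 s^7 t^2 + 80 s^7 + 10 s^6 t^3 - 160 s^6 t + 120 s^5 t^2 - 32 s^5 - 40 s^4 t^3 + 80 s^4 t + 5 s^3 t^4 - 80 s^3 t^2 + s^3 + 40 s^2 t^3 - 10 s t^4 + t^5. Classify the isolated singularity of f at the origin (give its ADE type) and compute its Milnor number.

The Hessian of f at 0 is [[0, 0], [0, 0]] with rank 0, so corank 2. A Groebner basis of the Jacobian ideal J(f) in C{s,t} is {t^5, s*t^3 - t^4/8, s^2}; counting standard monomials gives mu = 8. Corank 2; j^3 = s^3 is a perfect cube, so E-series; the 5-jet and mu = 8 give E_8.

Type E8, Milnor number mu = 8.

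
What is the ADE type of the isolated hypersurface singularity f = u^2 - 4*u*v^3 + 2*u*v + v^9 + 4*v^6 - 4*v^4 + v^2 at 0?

A_{8}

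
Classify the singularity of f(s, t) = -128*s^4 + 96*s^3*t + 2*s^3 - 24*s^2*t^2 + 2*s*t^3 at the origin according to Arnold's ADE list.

E_{7}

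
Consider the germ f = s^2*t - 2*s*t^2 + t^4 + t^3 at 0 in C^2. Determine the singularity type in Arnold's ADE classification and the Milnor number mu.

The Hessian of f at 0 has rank 0. Corank 2; j^3 = t*(s - t)^2 has shape L^2 M (L != M), so D-series; mu = 5 gives D_5.

Type D5, Milnor number mu = 5.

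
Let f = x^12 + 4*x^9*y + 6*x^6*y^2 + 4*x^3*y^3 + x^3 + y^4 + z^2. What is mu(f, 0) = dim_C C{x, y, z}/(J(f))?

The Hessian of f at 0 has rank 1. Corank 2; j^3 = x^3 is a perfect cube, so E-series; the 4-jet and mu = 6 give E_6.

6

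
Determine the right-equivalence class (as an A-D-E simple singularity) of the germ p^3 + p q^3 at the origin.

E_{7}

The Hessian of f at 0 is [[0, 0], [0, 0]] with rank 0, so corank 2. A Groebner basis of the Jacobian ideal J(f) in C{p,q} is {p^3, p*q^2, 3*p^2 + q^3}; counting standard monomials gives mu = 7. Corank 2; j^3 = p^3 is a perfect cube, so E-series; the 4-jet and mu = 7 give E_7.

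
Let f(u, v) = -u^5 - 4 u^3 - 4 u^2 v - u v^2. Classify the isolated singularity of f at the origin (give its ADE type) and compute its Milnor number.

Type D6, Milnor number mu = 6.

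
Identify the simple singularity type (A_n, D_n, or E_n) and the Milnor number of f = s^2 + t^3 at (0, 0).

The Hessian of f at 0 is [[2, 0], [0, 0]] with rank 1, so corank 1. A Groebner basis of the Jacobian ideal J(f) in C{s,t} is {t^2, s}; counting standard monomials gives mu = 2. Corank 1: A-series; mu = 2 gives A_2.

Type A_{2}, Milnor number mu = 2.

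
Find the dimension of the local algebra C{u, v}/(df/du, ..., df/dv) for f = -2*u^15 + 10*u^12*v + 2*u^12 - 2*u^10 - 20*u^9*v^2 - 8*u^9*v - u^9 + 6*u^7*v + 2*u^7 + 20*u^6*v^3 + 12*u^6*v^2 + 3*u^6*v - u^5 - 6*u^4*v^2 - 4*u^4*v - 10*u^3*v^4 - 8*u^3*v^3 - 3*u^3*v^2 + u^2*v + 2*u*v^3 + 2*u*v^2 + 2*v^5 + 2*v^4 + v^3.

The Hessian of f at 0 has rank 0. Corank 2; j^3 = v*(u + v)^2 has shape L^2 M (L != M), so D-series; mu = 6 gives D_6.

6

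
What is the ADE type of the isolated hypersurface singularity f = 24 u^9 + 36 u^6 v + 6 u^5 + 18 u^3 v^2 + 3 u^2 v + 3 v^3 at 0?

The Hessian of f at 0 has rank 0. Corank 2; j^3 = 3*v*(u^2 + v^2) splits into three distinct lines over C (the quadratic factor has nonzero discriminant), so D_4.

D_4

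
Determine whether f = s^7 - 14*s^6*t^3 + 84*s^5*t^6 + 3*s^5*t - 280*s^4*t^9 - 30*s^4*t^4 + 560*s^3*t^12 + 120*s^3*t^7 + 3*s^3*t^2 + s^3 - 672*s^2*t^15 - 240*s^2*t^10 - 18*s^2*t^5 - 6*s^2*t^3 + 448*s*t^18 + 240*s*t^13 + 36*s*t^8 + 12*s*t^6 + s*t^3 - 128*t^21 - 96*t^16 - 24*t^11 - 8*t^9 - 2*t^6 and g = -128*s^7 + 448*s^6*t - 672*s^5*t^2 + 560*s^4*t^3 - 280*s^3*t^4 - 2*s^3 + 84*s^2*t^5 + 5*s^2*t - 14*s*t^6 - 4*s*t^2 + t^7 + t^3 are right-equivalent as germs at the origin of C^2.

No.

The Hessian of f at 0 has rank 0. Corank 2; j^3 = s^3 is a perfect cube, so E-series; the 4-jet and mu = 7 give E_7. The Hessian of g at 0 has rank 0. Corank 2; j^3 = -(s - t)^2*(2*s - t) has shape L^2 M (L != M), so D-series; mu = 8 gives D_8. f is E_7 but g is D_8, hence not right-equivalent.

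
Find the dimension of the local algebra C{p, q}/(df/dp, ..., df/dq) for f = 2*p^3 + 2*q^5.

The Hessian of f at 0 has rank 0. Corank 2; j^3 = 2*p^3 is a perfect cube, so E-series; the 5-jet and mu = 8 give E_8.

8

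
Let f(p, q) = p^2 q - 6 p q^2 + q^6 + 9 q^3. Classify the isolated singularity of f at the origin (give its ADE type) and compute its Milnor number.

The Hessian of f at 0 has rank 0. Corank 2; j^3 = q*(p - 3*q)^2 has shape L^2 M (L != M), so D-series; mu = 7 gives D_7.

Type D_7, Milnor number mu = 7.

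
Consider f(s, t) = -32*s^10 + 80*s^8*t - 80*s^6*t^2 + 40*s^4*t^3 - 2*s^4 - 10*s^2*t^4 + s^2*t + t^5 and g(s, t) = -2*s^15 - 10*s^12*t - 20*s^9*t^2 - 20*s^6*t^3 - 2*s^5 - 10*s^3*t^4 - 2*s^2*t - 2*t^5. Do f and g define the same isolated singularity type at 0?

Yes.

The Hessian of f at 0 has rank 0. Corank 2; j^3 = s^2*t has shape L^2 M (L != M), so D-series; mu = 6 gives D_6. The Hessian of g at 0 has rank 0. Corank 2; j^3 = -2*s^2*t has shape L^2 M (L != M), so D-series; mu = 6 gives D_6. Both have type D_6, hence right-equivalent.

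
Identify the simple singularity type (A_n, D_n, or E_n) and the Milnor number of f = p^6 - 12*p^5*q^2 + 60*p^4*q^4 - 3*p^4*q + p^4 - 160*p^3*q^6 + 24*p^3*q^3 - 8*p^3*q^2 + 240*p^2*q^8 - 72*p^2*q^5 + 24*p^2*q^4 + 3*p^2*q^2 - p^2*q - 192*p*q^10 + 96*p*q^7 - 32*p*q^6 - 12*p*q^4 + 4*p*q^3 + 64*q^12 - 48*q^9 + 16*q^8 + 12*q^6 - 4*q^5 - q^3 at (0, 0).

Type D_{4}, Milnor number mu = 4.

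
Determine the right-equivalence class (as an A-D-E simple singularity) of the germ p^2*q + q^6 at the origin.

D_{7}

The Hessian of f at 0 has rank 0. Corank 2; j^3 = p^2*q has shape L^2 M (L != M), so D-series; mu = 7 gives D_7.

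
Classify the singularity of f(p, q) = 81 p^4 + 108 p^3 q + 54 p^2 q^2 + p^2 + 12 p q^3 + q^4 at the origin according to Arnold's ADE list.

A_{3}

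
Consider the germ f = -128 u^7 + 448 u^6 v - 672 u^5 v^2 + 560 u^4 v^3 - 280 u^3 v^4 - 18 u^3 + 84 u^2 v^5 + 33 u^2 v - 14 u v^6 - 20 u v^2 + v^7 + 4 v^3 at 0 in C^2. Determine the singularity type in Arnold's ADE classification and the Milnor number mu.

Type D_8, Milnor number mu = 8.

The Hessian of f at 0 has rank 0. Corank 2; j^3 = -(2*u - v)*(3*u - 2*v)^2 has shape L^2 M (L != M), so D-series; mu = 8 gives D_8.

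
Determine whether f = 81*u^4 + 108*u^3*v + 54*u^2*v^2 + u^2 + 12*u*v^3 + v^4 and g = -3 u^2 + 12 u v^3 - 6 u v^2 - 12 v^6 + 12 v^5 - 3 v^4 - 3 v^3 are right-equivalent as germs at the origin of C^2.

The Hessian of f at 0 is [[2, 0], [0, 0]] with rank 1, so corank 1. A Groebner basis of the Jacobian ideal J(f) in C{u,v} is {v^3, u}; counting standard monomials gives mu = 3. Corank 1: A-series; mu = 3 gives A_3. The Hessian of g at 0 is [[-6, 0], [0, 0]] with rank 1, so corank 1. A Groebner basis of the Jacobian ideal J(g) in C{u,v} is {v^2, u}; counting standard monomials gives mu = 2. Corank 1: A-series; mu = 2 gives A_2. f is A_3 but g is A_2, hence not right-equivalent.

No.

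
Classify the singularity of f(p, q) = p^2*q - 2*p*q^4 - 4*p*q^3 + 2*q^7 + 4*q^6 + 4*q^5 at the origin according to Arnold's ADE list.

D8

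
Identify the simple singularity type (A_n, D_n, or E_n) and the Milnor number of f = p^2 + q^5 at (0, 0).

Type A4, Milnor number mu = 4.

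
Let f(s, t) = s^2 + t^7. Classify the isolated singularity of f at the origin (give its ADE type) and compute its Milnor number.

The Hessian of f at 0 has rank 1. Corank 1: A-series; mu = 6 gives A_6.

Type A_{6}, Milnor number mu = 6.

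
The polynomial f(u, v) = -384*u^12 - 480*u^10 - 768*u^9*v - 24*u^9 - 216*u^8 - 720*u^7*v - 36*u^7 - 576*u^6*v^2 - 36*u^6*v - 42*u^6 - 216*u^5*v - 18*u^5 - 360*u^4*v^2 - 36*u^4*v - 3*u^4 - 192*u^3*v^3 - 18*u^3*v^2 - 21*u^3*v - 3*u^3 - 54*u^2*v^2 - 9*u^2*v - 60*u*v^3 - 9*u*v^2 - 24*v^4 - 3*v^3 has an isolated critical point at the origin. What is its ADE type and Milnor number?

Type E7, Milnor number mu = 7.

The Hessian of f at 0 has rank 0. Corank 2; j^3 = -3*(u + v)^3 is a perfect cube, so E-series; the 4-jet and mu = 7 give E_7.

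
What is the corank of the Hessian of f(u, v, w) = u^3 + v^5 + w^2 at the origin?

Hessian at 0 has rank 1.

2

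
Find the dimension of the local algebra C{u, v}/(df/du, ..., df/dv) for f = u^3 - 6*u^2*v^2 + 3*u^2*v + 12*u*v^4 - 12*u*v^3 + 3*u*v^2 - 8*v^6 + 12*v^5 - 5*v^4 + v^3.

The Hessian of f at 0 is [[0, 0], [0, 0]] with rank 0, so corank 2. A Groebner basis of the Jacobian ideal J(f) in C{u,v} is {u^3 - 3*u^2/4 - 3*u*v/2 - 3*v^2/4, u^2*v + u^2/2 + u*v + v^2/2, -u^2/4 + u*v^2 - u*v/2 - v^2/4, v^3}; counting standard monomials gives mu = 6. Corank 2; j^3 = (u + v)^3 is a perfect cube, so E-series; the 4-jet and mu = 6 give E_6.

6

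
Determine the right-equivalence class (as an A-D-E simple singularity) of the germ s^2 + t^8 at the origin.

The Hessian of f at 0 is [[2, 0], [0, 0]] with rank 1, so corank 1. A Groebner basis of the Jacobian ideal J(f) in C{s,t} is {t^7, s}; counting standard monomials gives mu = 7. Corank 1: A-series; mu = 7 gives A_7.

A_{7}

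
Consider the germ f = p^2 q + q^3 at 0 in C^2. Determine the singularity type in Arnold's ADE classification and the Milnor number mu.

Type D_{4}, Milnor number mu = 4.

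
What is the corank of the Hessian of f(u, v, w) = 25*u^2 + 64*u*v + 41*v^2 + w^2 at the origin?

0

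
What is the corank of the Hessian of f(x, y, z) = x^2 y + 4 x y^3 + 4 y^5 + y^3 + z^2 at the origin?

Hessian at 0 has rank 1.

2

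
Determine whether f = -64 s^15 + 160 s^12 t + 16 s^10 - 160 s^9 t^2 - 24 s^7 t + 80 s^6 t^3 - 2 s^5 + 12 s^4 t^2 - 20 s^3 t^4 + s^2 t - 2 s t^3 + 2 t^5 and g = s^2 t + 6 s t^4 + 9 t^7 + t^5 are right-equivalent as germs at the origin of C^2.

Yes.

The Hessian of f at 0 has rank 0. Corank 2; j^3 = s^2*t has shape L^2 M (L != M), so D-series; mu = 6 gives D_6. The Hessian of g at 0 has rank 0. Corank 2; j^3 = s^2*t has shape L^2 M (L != M), so D-series; mu = 6 gives D_6. Both have type D_6, hence right-equivalent.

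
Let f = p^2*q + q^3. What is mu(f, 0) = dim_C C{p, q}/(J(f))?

4

The Hessian of f at 0 is [[0, 0], [0, 0]] with rank 0, so corank 2. A Groebner basis of the Jacobian ideal J(f) in C{p,q} is {q^3, p^2 + 3*q^2, p*q}; counting standard monomials gives mu = 4. Corank 2; j^3 = q*(p^2 + q^2) splits into three distinct lines over C (the quadratic factor has nonzero discriminant), so D_4.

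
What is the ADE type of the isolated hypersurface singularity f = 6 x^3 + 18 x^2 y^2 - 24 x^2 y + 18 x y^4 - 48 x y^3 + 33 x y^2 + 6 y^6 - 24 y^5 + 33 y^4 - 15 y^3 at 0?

The Hessian of f at 0 is [[0, 0], [0, 0]] with rank 0, so corank 2. A Groebner basis of the Jacobian ideal J(f) in C{x,y} is {y^3, x^2 + y^2/2, x*y - y^2/2}; counting standard monomials gives mu = 4. Corank 2; j^3 = 3*(x - y)*(2*x^2 - 6*x*y + 5*y^2) splits into three distinct lines over C (the quadratic factor has nonzero discriminant), so D_4.

D4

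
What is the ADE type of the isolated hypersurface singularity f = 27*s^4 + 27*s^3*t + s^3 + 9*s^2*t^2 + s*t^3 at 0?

E_{7}

The Hessian of f at 0 is [[0, 0], [0, 0]] with rank 0, so corank 2. A Groebner basis of the Jacobian ideal J(f) in C{s,t} is {s^2/3 + t^4 + t^3/9, s^3, s^2*t - s^2/9 - t^3/27, 2*s^2/3 + s*t^2 + 2*t^3/9}; counting standard monomials gives mu = 7. Corank 2; j^3 = s^3 is a perfect cube, so E-series; the 4-jet and mu = 7 give E_7.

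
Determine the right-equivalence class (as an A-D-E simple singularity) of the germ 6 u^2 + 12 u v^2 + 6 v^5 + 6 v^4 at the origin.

The Hessian of f at 0 has rank 1. Corank 1: A-series; mu = 4 gives A_4.

A_4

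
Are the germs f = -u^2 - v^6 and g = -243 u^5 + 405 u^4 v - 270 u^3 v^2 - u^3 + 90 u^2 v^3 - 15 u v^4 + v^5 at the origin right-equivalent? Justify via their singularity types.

No.

The Hessian of f at 0 has rank 1. Corank 1: A-series; mu = 5 gives A_5. The Hessian of g at 0 has rank 0. Corank 2; j^3 = -u^3 is a perfect cube, so E-series; the 5-jet and mu = 8 give E_8. f is A_5 but g is E_8, hence not right-equivalent.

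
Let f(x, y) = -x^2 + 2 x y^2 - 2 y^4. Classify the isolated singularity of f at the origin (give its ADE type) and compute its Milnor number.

Type A_{3}, Milnor number mu = 3.

The Hessian of f at 0 has rank 1. Corank 1: A-series; mu = 3 gives A_3.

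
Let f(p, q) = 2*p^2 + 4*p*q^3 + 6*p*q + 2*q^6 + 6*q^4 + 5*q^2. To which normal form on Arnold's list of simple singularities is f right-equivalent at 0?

The Hessian of f at 0 is [[4, 6], [6, 10]] with rank 2, so corank 0. A Groebner basis of the Jacobian ideal J(f) in C{p,q} is {p, q}; counting standard monomials gives mu = 1. Corank 0: nondegenerate Morse point, so A_1.

A_{1}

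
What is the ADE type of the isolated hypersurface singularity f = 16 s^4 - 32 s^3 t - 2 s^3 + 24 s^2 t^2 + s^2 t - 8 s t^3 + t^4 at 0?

D_{5}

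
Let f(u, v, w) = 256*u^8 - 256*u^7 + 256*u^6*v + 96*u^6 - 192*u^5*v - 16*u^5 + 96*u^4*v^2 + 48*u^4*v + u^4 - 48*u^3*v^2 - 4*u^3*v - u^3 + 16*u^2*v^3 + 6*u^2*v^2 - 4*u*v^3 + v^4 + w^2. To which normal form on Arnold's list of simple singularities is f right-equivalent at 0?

The Hessian of f at 0 has rank 1. Corank 2; j^3 = -u^3 is a perfect cube, so E-series; the 4-jet and mu = 6 give E_6.

E_6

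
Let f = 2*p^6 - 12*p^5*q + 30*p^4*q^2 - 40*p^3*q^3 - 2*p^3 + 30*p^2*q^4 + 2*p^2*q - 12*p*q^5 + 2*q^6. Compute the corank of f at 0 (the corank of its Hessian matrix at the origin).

Hessian at 0 has rank 0.

2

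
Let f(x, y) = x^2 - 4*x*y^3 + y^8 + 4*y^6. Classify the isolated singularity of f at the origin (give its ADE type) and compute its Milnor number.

The Hessian of f at 0 is [[2, 0], [0, 0]] with rank 1, so corank 1. A Groebner basis of the Jacobian ideal J(f) in C{x,y} is {x^3, x^2*y, -x/2 + y^3}; counting standard monomials gives mu = 7. Corank 1: A-series; mu = 7 gives A_7.

Type A_7, Milnor number mu = 7.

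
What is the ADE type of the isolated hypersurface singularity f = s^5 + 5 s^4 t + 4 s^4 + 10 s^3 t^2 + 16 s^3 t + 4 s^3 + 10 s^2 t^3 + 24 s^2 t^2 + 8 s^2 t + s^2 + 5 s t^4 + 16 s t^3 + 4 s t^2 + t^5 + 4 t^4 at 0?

A4

The Hessian of f at 0 has rank 1. Corank 1: A-series; mu = 4 gives A_4.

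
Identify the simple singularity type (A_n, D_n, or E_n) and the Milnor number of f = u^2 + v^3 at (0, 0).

Type A_2, Milnor number mu = 2.

The Hessian of f at 0 has rank 1. Corank 1: A-series; mu = 2 gives A_2.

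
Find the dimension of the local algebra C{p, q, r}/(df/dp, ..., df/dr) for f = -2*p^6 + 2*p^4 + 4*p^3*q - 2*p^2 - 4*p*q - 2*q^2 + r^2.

3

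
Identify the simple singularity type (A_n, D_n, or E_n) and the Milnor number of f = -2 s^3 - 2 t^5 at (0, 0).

Type E8, Milnor number mu = 8.

The Hessian of f at 0 has rank 0. Corank 2; j^3 = -2*s^3 is a perfect cube, so E-series; the 5-jet and mu = 8 give E_8.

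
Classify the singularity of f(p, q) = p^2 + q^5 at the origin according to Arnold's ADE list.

The Hessian of f at 0 is [[2, 0], [0, 0]] with rank 1, so corank 1. A Groebner basis of the Jacobian ideal J(f) in C{p,q} is {q^4, p}; counting standard monomials gives mu = 4. Corank 1: A-series; mu = 4 gives A_4.

A_4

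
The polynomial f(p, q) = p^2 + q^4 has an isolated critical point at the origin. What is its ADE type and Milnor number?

Type A_{3}, Milnor number mu = 3.

The Hessian of f at 0 has rank 1. Corank 1: A-series; mu = 3 gives A_3.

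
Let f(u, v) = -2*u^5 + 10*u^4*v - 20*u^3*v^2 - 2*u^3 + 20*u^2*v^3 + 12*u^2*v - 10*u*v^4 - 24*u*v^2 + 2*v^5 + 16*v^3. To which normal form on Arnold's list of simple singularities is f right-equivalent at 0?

E8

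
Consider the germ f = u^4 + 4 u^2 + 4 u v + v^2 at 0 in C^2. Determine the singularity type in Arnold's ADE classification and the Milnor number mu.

Type A3, Milnor number mu = 3.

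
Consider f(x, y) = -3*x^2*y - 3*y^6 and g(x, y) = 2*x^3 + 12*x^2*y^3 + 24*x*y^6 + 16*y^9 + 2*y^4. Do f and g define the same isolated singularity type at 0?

The Hessian of f at 0 has rank 0. Corank 2; j^3 = -3*x^2*y has shape L^2 M (L != M), so D-series; mu = 7 gives D_7. The Hessian of g at 0 has rank 0. Corank 2; j^3 = 2*x^3 is a perfect cube, so E-series; the 4-jet and mu = 6 give E_6. f is D_7 but g is E_6, hence not right-equivalent.

No.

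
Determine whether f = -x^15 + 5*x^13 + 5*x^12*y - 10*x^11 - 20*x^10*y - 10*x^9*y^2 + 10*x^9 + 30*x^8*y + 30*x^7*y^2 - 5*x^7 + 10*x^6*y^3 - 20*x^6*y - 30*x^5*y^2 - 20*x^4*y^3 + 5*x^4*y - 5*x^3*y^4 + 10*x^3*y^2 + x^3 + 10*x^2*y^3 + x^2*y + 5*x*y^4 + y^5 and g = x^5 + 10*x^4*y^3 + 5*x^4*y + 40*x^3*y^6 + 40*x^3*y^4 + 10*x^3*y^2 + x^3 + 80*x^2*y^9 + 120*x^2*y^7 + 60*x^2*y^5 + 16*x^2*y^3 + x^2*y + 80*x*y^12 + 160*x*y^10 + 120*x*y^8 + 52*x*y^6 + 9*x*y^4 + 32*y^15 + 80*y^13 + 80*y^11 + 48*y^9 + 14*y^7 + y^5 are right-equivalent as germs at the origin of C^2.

The Hessian of f at 0 is [[0, 0], [0, 0]] with rank 0, so corank 2. A Groebner basis of the Jacobian ideal J(f) in C{x,y} is {-x*y/5 + y^4, x*y^2, x^2 + x*y}; counting standard monomials gives mu = 6. Corank 2; j^3 = x^2*(x + y) has shape L^2 M (L != M), so D-series; mu = 6 gives D_6. The Hessian of g at 0 is [[0, 0], [0, 0]] with rank 0, so corank 2. A Groebner basis of the Jacobian ideal J(g) in C{x,y} is {-x*y/3 + y^4, x*y^2, x^2 + 5*x*y/3}; counting standard monomials gives mu = 6. Corank 2; j^3 = x^2*(x + y) has shape L^2 M (L != M), so D-series; mu = 6 gives D_6. Both have type D_6, hence right-equivalent.

Yes.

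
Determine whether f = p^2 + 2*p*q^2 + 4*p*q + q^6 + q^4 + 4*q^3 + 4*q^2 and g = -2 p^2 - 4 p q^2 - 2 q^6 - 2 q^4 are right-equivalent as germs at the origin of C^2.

Yes.

The Hessian of f at 0 has rank 1. Corank 1: A-series; mu = 5 gives A_5. The Hessian of g at 0 has rank 1. Corank 1: A-series; mu = 5 gives A_5. Both have type A_5, hence right-equivalent.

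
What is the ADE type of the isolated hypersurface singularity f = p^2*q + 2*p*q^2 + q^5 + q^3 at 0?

The Hessian of f at 0 is [[0, 0], [0, 0]] with rank 0, so corank 2. A Groebner basis of the Jacobian ideal J(f) in C{p,q} is {p^2/5 + q^4 - q^2/5, p^3 + q^3, p*q + q^2}; counting standard monomials gives mu = 6. Corank 2; j^3 = q*(p + q)^2 has shape L^2 M (L != M), so D-series; mu = 6 gives D_6.

D6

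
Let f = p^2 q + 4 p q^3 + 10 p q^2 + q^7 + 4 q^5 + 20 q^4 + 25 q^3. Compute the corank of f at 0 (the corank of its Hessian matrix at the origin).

Hessian at 0 has rank 0.

2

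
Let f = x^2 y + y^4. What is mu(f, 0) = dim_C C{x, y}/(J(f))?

The Hessian of f at 0 is [[0, 0], [0, 0]] with rank 0, so corank 2. A Groebner basis of the Jacobian ideal J(f) in C{x,y} is {x^3, x^2/4 + y^3, x*y}; counting standard monomials gives mu = 5. Corank 2; j^3 = x^2*y has shape L^2 M (L != M), so D-series; mu = 5 gives D_5.

5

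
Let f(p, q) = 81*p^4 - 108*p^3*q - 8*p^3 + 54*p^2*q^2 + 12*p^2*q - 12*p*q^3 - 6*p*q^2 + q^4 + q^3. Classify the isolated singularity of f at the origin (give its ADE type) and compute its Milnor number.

Type E_6, Milnor number mu = 6.

The Hessian of f at 0 is [[0, 0], [0, 0]] with rank 0, so corank 2. A Groebner basis of the Jacobian ideal J(f) in C{p,q} is {q^4, p*q^2 - 4*q^3/9, p^2 - p*q + q^2/4}; counting standard monomials gives mu = 6. Corank 2; j^3 = -(2*p - q)^3 is a perfect cube, so E-series; the 4-jet and mu = 6 give E_6.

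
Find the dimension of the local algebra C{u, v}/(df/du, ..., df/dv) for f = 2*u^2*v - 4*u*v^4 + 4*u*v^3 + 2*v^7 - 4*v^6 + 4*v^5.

6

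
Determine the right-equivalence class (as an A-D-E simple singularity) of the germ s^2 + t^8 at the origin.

A_{7}

The Hessian of f at 0 is [[2, 0], [0, 0]] with rank 1, so corank 1. A Groebner basis of the Jacobian ideal J(f) in C{s,t} is {t^7, s}; counting standard monomials gives mu = 7. Corank 1: A-series; mu = 7 gives A_7.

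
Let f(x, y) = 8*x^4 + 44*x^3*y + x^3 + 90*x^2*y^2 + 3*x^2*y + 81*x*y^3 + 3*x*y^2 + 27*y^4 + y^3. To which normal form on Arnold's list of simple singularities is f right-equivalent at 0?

E_7

The Hessian of f at 0 is [[0, 0], [0, 0]] with rank 0, so corank 2. A Groebner basis of the Jacobian ideal J(f) in C{x,y} is {3*x^2/4 + 3*x*y/2 + y^4 + y^3/4 + 3*y^2/4, x^3 + 15*x^2/4 + 15*x*y/2 + 9*y^3/4 + 15*y^2/4, x^2*y - 9*x^2/4 - 9*x*y/2 - 7*y^3/4 - 9*y^2/4, x^2 + x*y^2 + 2*x*y + 4*y^3/3 + y^2}; counting standard monomials gives mu = 7. Corank 2; j^3 = (x + y)^3 is a perfect cube, so E-series; the 4-jet and mu = 7 give E_7.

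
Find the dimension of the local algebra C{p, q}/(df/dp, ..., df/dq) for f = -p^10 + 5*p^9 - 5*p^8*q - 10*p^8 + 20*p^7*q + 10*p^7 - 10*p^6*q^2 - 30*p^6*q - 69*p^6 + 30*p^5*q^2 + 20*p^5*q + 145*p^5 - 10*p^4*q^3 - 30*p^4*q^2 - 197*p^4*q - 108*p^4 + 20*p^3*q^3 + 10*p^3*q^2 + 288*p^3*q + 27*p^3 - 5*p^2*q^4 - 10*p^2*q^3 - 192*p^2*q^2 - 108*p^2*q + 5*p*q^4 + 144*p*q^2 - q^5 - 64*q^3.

The Hessian of f at 0 is [[0, 0], [0, 0]] with rank 0, so corank 2. A Groebner basis of the Jacobian ideal J(f) in C{p,q} is {729*p^2/4096 + p*q^3 - 27*p*q^2/32 - 243*p*q/512 + 9*q^3/8 + 81*q^2/256, 729*p^2/5120 - 27*p*q^2/40 - 243*p*q/640 + q^4 + 9*q^3/10 + 81*q^2/320, p^3 - 9*p^2/40 - 64*p*q^2/15 + 3*p*q/5 + 448*q^3/135 - 2*q^2/5, p^2*q - 9*p^2/160 - 12*p*q^2/5 + 3*p*q/20 + 64*q^3/45 - q^2/10}; counting standard monomials gives mu = 8. Corank 2; j^3 = (3*p - 4*q)^3 is a perfect cube, so E-series; the 5-jet and mu = 8 give E_8.

8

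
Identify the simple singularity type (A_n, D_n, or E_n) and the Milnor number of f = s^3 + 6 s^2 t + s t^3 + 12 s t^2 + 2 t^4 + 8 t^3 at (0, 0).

Type E_7, Milnor number mu = 7.

The Hessian of f at 0 is [[0, 0], [0, 0]] with rank 0, so corank 2. A Groebner basis of the Jacobian ideal J(f) in C{s,t} is {s^3 + 6*s^2*t + 48*s^2 + 192*s*t + 192*t^2, -6*s^2 + s*t^2 - 24*s*t - 24*t^2, 3*s^2 + 12*s*t + t^3 + 12*t^2}; counting standard monomials gives mu = 7. Corank 2; j^3 = (s + 2*t)^3 is a perfect cube, so E-series; the 4-jet and mu = 7 give E_7.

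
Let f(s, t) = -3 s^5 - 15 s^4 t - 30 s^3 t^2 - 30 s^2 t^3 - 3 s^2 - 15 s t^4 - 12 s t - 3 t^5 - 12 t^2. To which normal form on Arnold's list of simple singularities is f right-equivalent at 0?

A_{4}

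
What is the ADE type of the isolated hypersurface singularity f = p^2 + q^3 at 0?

The Hessian of f at 0 has rank 1. Corank 1: A-series; mu = 2 gives A_2.

A2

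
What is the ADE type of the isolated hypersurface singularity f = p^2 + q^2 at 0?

A_{1}

The Hessian of f at 0 is [[2, 0], [0, 2]] with rank 2, so corank 0. A Groebner basis of the Jacobian ideal J(f) in C{p,q} is {p, q}; counting standard monomials gives mu = 1. Corank 0: nondegenerate Morse point, so A_1.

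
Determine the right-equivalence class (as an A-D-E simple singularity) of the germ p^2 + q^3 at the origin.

The Hessian of f at 0 has rank 1. Corank 1: A-series; mu = 2 gives A_2.

A_{2}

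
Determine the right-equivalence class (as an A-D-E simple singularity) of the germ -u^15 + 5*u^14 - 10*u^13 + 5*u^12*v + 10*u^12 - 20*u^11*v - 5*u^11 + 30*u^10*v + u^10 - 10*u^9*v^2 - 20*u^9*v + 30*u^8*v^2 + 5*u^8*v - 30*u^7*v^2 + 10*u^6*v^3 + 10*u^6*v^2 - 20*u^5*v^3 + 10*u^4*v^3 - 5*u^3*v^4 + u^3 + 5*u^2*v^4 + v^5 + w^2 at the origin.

E8

The Hessian of f at 0 is [[0, 0, 0], [0, 0, 0], [0, 0, 2]] with rank 1, so corank 2. A Groebner basis of the Jacobian ideal J(f) in C{u,v,w} is {v^4, u^2, w}; counting standard monomials gives mu = 8. Corank 2; j^3 = u^3 is a perfect cube, so E-series; the 5-jet and mu = 8 give E_8.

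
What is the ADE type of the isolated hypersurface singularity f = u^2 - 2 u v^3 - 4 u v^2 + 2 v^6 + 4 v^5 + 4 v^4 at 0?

The Hessian of f at 0 has rank 1. Corank 1: A-series; mu = 5 gives A_5.

A_{5}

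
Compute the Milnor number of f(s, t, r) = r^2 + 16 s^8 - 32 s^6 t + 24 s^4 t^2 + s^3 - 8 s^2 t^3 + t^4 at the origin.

The Hessian of f at 0 has rank 1. Corank 2; j^3 = s^3 is a perfect cube, so E-series; the 4-jet and mu = 6 give E_6.

6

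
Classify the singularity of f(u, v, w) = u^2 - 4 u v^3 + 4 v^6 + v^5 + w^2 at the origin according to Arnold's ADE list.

A4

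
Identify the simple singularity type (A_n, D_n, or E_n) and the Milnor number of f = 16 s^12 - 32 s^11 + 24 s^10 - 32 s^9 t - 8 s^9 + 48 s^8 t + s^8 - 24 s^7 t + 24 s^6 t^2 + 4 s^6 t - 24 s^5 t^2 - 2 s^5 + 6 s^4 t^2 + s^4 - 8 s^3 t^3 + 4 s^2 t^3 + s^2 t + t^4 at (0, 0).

Type D_{5}, Milnor number mu = 5.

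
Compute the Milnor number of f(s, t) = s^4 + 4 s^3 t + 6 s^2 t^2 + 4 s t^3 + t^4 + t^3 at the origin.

6

The Hessian of f at 0 has rank 0. Corank 2; j^3 = t^3 is a perfect cube, so E-series; the 4-jet and mu = 6 give E_6.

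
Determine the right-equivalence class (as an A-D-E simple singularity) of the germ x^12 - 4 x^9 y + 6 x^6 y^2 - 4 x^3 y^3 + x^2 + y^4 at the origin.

A3

The Hessian of f at 0 has rank 1. Corank 1: A-series; mu = 3 gives A_3.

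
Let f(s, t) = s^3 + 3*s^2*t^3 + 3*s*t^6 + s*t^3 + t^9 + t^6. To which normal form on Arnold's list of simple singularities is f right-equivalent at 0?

The Hessian of f at 0 is [[0, 0], [0, 0]] with rank 0, so corank 2. A Groebner basis of the Jacobian ideal J(f) in C{s,t} is {s^3, s*t^2, 3*s^2 + t^3}; counting standard monomials gives mu = 7. Corank 2; j^3 = s^3 is a perfect cube, so E-series; the 4-jet and mu = 7 give E_7.

E7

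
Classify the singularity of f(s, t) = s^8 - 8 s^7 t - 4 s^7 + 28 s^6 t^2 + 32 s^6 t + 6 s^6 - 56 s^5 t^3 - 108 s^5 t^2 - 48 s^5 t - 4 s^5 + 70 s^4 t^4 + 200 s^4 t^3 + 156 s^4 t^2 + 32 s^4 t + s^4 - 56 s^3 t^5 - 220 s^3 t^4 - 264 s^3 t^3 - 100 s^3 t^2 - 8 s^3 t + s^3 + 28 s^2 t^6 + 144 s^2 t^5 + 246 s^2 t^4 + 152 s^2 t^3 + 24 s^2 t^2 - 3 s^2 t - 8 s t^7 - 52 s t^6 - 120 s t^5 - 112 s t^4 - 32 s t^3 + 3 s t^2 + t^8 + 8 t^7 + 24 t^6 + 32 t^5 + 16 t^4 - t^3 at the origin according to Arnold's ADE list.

E6

The Hessian of f at 0 is [[0, 0], [0, 0]] with rank 0, so corank 2. A Groebner basis of the Jacobian ideal J(f) in C{s,t} is {t^4, s*t^2 - 4*t^3/3, s^2 - 2*s*t + t^2}; counting standard monomials gives mu = 6. Corank 2; j^3 = (s - t)^3 is a perfect cube, so E-series; the 4-jet and mu = 6 give E_6.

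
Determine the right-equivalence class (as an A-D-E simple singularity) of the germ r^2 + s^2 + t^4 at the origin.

The Hessian of f at 0 has rank 2. Corank 1: A-series; mu = 3 gives A_3.

A3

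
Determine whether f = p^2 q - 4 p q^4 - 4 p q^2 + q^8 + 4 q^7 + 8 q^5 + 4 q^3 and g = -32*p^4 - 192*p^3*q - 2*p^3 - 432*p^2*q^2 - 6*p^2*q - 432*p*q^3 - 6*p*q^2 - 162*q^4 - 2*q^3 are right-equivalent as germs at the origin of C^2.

No.

The Hessian of f at 0 has rank 0. Corank 2; j^3 = q*(p - 2*q)^2 has shape L^2 M (L != M), so D-series; mu = 9 gives D_9. The Hessian of g at 0 has rank 0. Corank 2; j^3 = -2*(p + q)^3 is a perfect cube, so E-series; the 4-jet and mu = 6 give E_6. f is D_9 but g is E_6, hence not right-equivalent.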